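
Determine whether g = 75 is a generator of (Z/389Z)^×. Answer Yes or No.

Yes

φ(389) = 389 − 1 = 388 = 2^2 · 97.
It suffices to check that the order of 75 is not a proper divisor of 388: compute 75^(388/q) for q ∈ {2, 97}.
75^194 ≡ 388 (mod 389)  [q = 2: ≢ 1 ✓]
75^4 ≡ 143 (mod 389)  [q = 97: ≢ 1 ✓]
Every test exponent gives a nontrivial residue, hence 75 generates the full group.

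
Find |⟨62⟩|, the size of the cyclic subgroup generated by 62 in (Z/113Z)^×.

56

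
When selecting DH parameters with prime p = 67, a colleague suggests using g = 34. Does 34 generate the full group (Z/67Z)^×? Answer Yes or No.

Yes

φ(67) = 67 − 1 = 66 = 2 · 3 · 11.
An element g generates (Z/67Z)^× iff g^(66/q) ≢ 1 (mod 67) for each prime q ∈ {2, 3, 11}.
34^33 ≡ 66 (mod 67)  [q = 2: ≢ 1 ✓]
34^22 ≡ 29 (mod 67)  [q = 3: ≢ 1 ✓]
34^6 ≡ 22 (mod 67)  [q = 11: ≢ 1 ✓]
All checks pass, so 34 has order 66 and is a primitive root modulo 67.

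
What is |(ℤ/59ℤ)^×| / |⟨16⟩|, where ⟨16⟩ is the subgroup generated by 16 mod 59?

Since 16 ∈ (Z/59Z)^×, its order divides φ(59) = 59 − 1 = 58 = 2 · 29.
Divisors of 58: 1, 2, 29, 58.
Compute 16^d (mod 59) for the divisors d until we hit 1:
16^1 ≡ 16 (mod 59)
16^2 ≡ 20 (mod 59)
16^29 ≡ 1 (mod 59) ✓
So ord_59(16) = 29, hence |⟨16⟩| = 29.
The index is φ(59) / ord(16) = 58 / 29 = 2.

2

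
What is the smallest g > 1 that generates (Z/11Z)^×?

2

φ(11) = 11 − 1 = 10 = 2 · 5.
g is a primitive root iff g^(10/q) ≢ 1 (mod 11) for each prime q ∈ {2, 5}.
g = 2: 2^5 ≡ 10; 2^2 ≡ 4 — none is 1, so 2 is a primitive root.
So 2 is the smallest generator of (Z/11Z)^×.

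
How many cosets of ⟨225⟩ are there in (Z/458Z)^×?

12

By Lagrange's theorem, ord_458(225) divides φ(458) = φ(2)·φ(229) = 1·228 = 228 = 2^2 · 3 · 19.
Divisors of 228: 1, 2, 3, 4, 6, 12, 19, 38, 57, 76, 114, 228.
Check 225^d mod 458 for each divisor in increasing order:
225^1 ≡ 225 (mod 458)
225^2 ≡ 245 (mod 458)
225^3 ≡ 165 (mod 458)
225^4 ≡ 27 (mod 458)
225^6 ≡ 203 (mod 458)
225^12 ≡ 447 (mod 458)
225^19 ≡ 1 (mod 458) ✓
Thus |⟨225⟩| = ord(225) = 19.
Index = |(Z/458Z)^×| / |⟨225⟩| = 228 / 19 = 12.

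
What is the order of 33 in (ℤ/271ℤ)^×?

ord(33) | φ(271) = 271 − 1 = 270 = 2 · 3^3 · 5.
Divisors of 270: 1, 2, 3, 5, 6, 9, 10, 15, 18, 27, 30, 45, 54, 90, 135, 270.
Check 33^d mod 271 for each divisor in increasing order:
33^1 ≡ 33
33^2 ≡ 5
33^3 ≡ 165
33^5 ≡ 12
33^6 ≡ 125
33^9 ≡ 29
33^10 ≡ 144
33^15 ≡ 102
33^18 ≡ 28
33^27 ≡ 270
33^30 ≡ 106
33^45 ≡ 243
33^54 ≡ 1
Therefore the multiplicative order of 33 modulo 271 is 54.

54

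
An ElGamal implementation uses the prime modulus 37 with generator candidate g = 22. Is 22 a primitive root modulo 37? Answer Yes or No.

Yes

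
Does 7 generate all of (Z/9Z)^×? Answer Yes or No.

No

φ(9) = φ(3^2) = 3·(3−1) = 6 = 2 · 3.
An element g generates (Z/9Z)^× iff g^(6/q) ≢ 1 (mod 9) for each prime q ∈ {2, 3}.
7^3 ≡ 1 (mod 9)  [q = 2: ≡ 1 ✗]
7^2 ≡ 4 (mod 9)  [q = 3: ≢ 1 ✓]
Since 7^3 ≡ 1, the order of 7 divides 3 < 6, so 7 is not a primitive root.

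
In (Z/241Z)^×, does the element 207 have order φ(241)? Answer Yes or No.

φ(241) = 241 − 1 = 240 = 2^4 · 3 · 5.
An element g generates (Z/241Z)^× iff g^(240/q) ≢ 1 (mod 241) for each prime q ∈ {2, 3, 5}.
207^120 ≡ 240 (mod 241)  [q = 2: ≢ 1 ✓]
207^80 ≡ 15 (mod 241)  [q = 3: ≢ 1 ✓]
207^48 ≡ 91 (mod 241)  [q = 5: ≢ 1 ✓]
None equal 1, so ord_241(207) = 240: 207 is a primitive root.

Yes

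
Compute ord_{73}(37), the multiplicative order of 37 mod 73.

By Lagrange's theorem, ord_73(37) divides φ(73) = 73 − 1 = 72 = 2^3 · 3^2.
Divisors of 72: 1, 2, 3, 4, 6, 8, 9, 12, 18, 24, 36, 72.
Evaluate successive powers at the divisors of 72:
37^1 ≡ 37 (mod 73)
37^2 ≡ 55 (mod 73)
37^3 ≡ 64 (mod 73)
37^4 ≡ 32 (mod 73)
37^6 ≡ 8 (mod 73)
37^8 ≡ 2 (mod 73)
37^9 ≡ 1 (mod 73) ✓
The smallest such exponent is 9, so the order of 37 is 9.

9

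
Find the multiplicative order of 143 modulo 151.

10

Since 143 ∈ (Z/151Z)^×, its order divides φ(151) = 151 − 1 = 150 = 2 · 3 · 5^2.
Divisors of 150: 1, 2, 3, 5, 6, 10, 15, 25, 30, 50, 75, 150.
Compute 143^d (mod 151) for the divisors d until we hit 1:
143^1 ≡ 143 (mod 151)
143^2 ≡ 64 (mod 151)
143^3 ≡ 92 (mod 151)
143^5 ≡ 150 (mod 151)
143^6 ≡ 8 (mod 151)
143^10 ≡ 1 (mod 151) ✓
So ord_151(143) = 10.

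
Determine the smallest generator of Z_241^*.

7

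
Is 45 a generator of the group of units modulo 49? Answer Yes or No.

Yes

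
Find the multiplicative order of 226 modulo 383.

By Lagrange's theorem, ord_383(226) divides φ(383) = 383 − 1 = 382 = 2 · 191.
Divisors of 382: 1, 2, 191, 382.
Compute 226^d (mod 383) for the divisors d until we hit 1:
226^1 ≡ 226
226^2 ≡ 137
226^191 ≡ 1
Hence ord(226) = 191.

191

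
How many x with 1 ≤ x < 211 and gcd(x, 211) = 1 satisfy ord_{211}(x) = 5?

φ(211) = 211 − 1 = 210 = 2 · 3 · 5 · 7.
Since (Z/211Z)^× is cyclic of order 210, the number of elements of order d is φ(d) when d | 210 and 0 otherwise.
5 | 210, and φ(5) = 5 − 1 = 4.

4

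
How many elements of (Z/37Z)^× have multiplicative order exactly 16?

φ(37) = 37 − 1 = 36 = 2^2 · 3^2.
Since (Z/37Z)^× is cyclic of order 36, the number of elements of order d is φ(d) when d | 36 and 0 otherwise.
Here 36 is not a multiple of 16, so there are no elements of order 16.

0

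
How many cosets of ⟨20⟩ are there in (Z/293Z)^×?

The order of 20 must divide φ(293) = 293 − 1 = 292 = 2^2 · 73.
Divisors of 292: 1, 2, 4, 73, 146, 292.
Test each divisor d:
20^1 ≡ 20 (mod 293)
20^2 ≡ 107 (mod 293)
20^4 ≡ 22 (mod 293)
20^73 ≡ 155 (mod 293)
20^146 ≡ 292 (mod 293)
20^292 ≡ 1 (mod 293) ✓
The order of 20 is 292, so the subgroup it generates has 292 elements.
Index = |(Z/293Z)^×| / |⟨20⟩| = 292 / 292 = 1.

1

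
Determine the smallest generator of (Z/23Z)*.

5

φ(23) = 23 − 1 = 22 = 2 · 11.
Test candidates g = 2, 3, … against the prime factors q ∈ {2, 11} of φ(23): g is a generator iff g^(22/q) ≢ 1 for every such q.
g = 2: 2^11 ≡ 1 — hits 1, so not a primitive root.
g = 3: 3^11 ≡ 1 — hits 1, so not a primitive root.
g = 4: 4^11 ≡ 1 — hits 1, so not a primitive root.
g = 5: 5^11 ≡ 22; 5^2 ≡ 2 — none is 1, so 5 is a primitive root.
So 5 is the smallest generator of (Z/23Z)^×.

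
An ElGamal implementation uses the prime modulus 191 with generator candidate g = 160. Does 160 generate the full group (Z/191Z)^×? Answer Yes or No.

No

φ(191) = 191 − 1 = 190 = 2 · 5 · 19.
Test 160^(190/q) mod 191 for each prime factor q of 190:
160^95 ≡ 1 (mod 191)  [q = 2: ≡ 1 ✗]
160^38 ≡ 1 (mod 191)  [q = 5: ≡ 1 ✗]
160^10 ≡ 136 (mod 191)  [q = 19: ≢ 1 ✓]
The check at q = 2 fails, so 160 generates a proper subgroup.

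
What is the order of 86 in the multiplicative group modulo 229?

76

Since 86 ∈ (Z/229Z)^×, its order divides φ(229) = 229 − 1 = 228 = 2^2 · 3 · 19.
Divisors of 228: 1, 2, 3, 4, 6, 12, 19, 38, 57, 76, 114, 228.
Test each divisor d:
86^1 ≡ 86
86^2 ≡ 68
86^3 ≡ 123
86^4 ≡ 44
86^6 ≡ 15
86^12 ≡ 225
86^19 ≡ 107
86^38 ≡ 228
86^57 ≡ 122
86^76 ≡ 1
The smallest such exponent is 76, so the order of 86 is 76.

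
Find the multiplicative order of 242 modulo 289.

The order of 242 must divide φ(289) = φ(17^2) = 17·(17−1) = 272 = 2^4 · 17.
Divisors of 272: 1, 2, 4, 8, 16, 17, 34, 68, 136, 272.
Test each divisor d:
242^1 ≡ 242
242^2 ≡ 186
242^4 ≡ 205
242^8 ≡ 120
242^16 ≡ 239
242^17 ≡ 38
242^34 ≡ 288
242^68 ≡ 1
The smallest such exponent is 68, so the order of 242 is 68.

68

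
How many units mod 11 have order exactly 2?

φ(11) = 11 − 1 = 10 = 2 · 5.
(Z/11Z)^× is cyclic (|G| = 10); a cyclic group of order m has exactly φ(d) elements of each order d | m, and none otherwise.
2 | 10, and φ(2) = 2 − 1 = 1.

1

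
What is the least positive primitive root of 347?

2

φ(347) = 347 − 1 = 346 = 2 · 173.
g is a primitive root iff g^(346/q) ≢ 1 (mod 347) for each prime q ∈ {2, 173}.
g = 2: 2^173 ≡ 346; 2^2 ≡ 4 — none is 1, so 2 is a primitive root.
Hence the least primitive root of 347 is 2.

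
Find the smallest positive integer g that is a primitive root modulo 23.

5

φ(23) = 23 − 1 = 22 = 2 · 11.
g is a primitive root iff g^(22/q) ≢ 1 (mod 23) for each prime q ∈ {2, 11}.
g = 2: 2^11 ≡ 1 — hits 1, so not a primitive root.
g = 3: 3^11 ≡ 1 — hits 1, so not a primitive root.
g = 4: 4^11 ≡ 1 — hits 1, so not a primitive root.
g = 5: 5^11 ≡ 22; 5^2 ≡ 2 — none is 1, so 5 is a primitive root.
The smallest primitive root modulo 23 is 5.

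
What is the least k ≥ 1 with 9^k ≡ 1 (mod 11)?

By Lagrange's theorem, ord_11(9) divides φ(11) = 11 − 1 = 10 = 2 · 5.
Divisors of 10: 1, 2, 5, 10.
Evaluate successive powers at the divisors of 10:
9^1 ≡ 9
9^2 ≡ 4
9^5 ≡ 1
So ord_11(9) = 5.

5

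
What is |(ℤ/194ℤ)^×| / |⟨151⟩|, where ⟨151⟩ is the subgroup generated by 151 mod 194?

4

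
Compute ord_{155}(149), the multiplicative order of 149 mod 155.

6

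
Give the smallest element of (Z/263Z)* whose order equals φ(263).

5

φ(263) = 263 − 1 = 262 = 2 · 131.
Test candidates g = 2, 3, … against the prime factors q ∈ {2, 131} of φ(263): g is a generator iff g^(262/q) ≢ 1 for every such q.
g = 2: 2^131 ≡ 1 — hits 1, so not a primitive root.
g = 3: 3^131 ≡ 1 — hits 1, so not a primitive root.
g = 4: 4^131 ≡ 1 — hits 1, so not a primitive root.
g = 5: 5^131 ≡ 262; 5^2 ≡ 25 — none is 1, so 5 is a primitive root.
Hence the least primitive root of 263 is 5.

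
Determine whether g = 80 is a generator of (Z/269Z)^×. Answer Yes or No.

No

φ(269) = 269 − 1 = 268 = 2^2 · 67.
It suffices to check that the order of 80 is not a proper divisor of 268: compute 80^(268/q) for q ∈ {2, 67}.
80^134 ≡ 1 (mod 269)  [q = 2: ≡ 1 ✗]
80^4 ≡ 177 (mod 269)  [q = 67: ≢ 1 ✓]
Since 80^134 ≡ 1, the order of 80 divides 134 < 268, so 80 is not a primitive root.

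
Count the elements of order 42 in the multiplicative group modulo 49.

12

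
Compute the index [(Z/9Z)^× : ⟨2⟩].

1

By Lagrange's theorem, ord_9(2) divides φ(9) = φ(3^2) = 3·(3−1) = 6 = 2 · 3.
Divisors of 6: 1, 2, 3, 6.
Test each divisor d:
2^1 ≡ 2
2^2 ≡ 4
2^3 ≡ 8
2^6 ≡ 1
The order of 2 is 6, so the subgroup it generates has 6 elements.
Index = |(Z/9Z)^×| / |⟨2⟩| = 6 / 6 = 1.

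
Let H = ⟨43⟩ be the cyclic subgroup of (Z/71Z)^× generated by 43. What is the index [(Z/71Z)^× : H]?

ord(43) | φ(71) = 71 − 1 = 70 = 2 · 5 · 7.
Divisors of 70: 1, 2, 5, 7, 10, 14, 35, 70.
Evaluate successive powers at the divisors of 70:
43^1 ≡ 43
43^2 ≡ 3
43^5 ≡ 32
43^7 ≡ 25
43^10 ≡ 30
43^14 ≡ 57
43^35 ≡ 1
So ord_71(43) = 35, hence |⟨43⟩| = 35.
[(Z/71Z)^× : ⟨43⟩] = 70/35 = 2.

2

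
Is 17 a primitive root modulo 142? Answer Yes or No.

No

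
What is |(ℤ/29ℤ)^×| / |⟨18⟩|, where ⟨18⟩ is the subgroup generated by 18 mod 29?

1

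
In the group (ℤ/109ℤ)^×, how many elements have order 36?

12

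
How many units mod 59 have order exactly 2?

1

φ(59) = 59 − 1 = 58 = 2 · 29.
In a cyclic group of order 58, there are φ(d) elements of order d for each divisor d of 58, and zero for non-divisors.
2 | 58, and φ(2) = 2 − 1 = 1.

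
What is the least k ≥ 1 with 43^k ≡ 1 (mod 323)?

72

By Lagrange's theorem, ord_323(43) divides φ(323) = φ(17·19) = (17−1)·(19−1) = 16·18 = 288 = 2^5 · 3^2.
Divisors of 288: 1, 2, 3, 4, 6, 8, 9, 12, 16, 18, 24, 32, 36, 48, 72, 96, 144, 288.
Test each divisor d:
43^1 ≡ 43 (mod 323)
43^2 ≡ 234 (mod 323)
43^3 ≡ 49 (mod 323)
43^4 ≡ 169 (mod 323)
43^6 ≡ 140 (mod 323)
43^8 ≡ 137 (mod 323)
43^9 ≡ 77 (mod 323)
43^12 ≡ 220 (mod 323)
43^16 ≡ 35 (mod 323)
43^18 ≡ 115 (mod 323)
43^24 ≡ 273 (mod 323)
43^32 ≡ 256 (mod 323)
43^36 ≡ 305 (mod 323)
43^48 ≡ 239 (mod 323)
43^72 ≡ 1 (mod 323) ✓
So ord_323(43) = 72.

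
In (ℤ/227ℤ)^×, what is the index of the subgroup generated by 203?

2

By Lagrange's theorem, ord_227(203) divides φ(227) = 227 − 1 = 226 = 2 · 113.
Divisors of 226: 1, 2, 113, 226.
Evaluate successive powers at the divisors of 226:
203^1 ≡ 203 (mod 227)
203^2 ≡ 122 (mod 227)
203^113 ≡ 1 (mod 227) ✓
So ord_227(203) = 113, hence |⟨203⟩| = 113.
The index is φ(227) / ord(203) = 226 / 113 = 2.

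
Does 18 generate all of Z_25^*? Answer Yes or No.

φ(25) = φ(5^2) = 5·(5−1) = 20 = 2^2 · 5.
It suffices to check that the order of 18 is not a proper divisor of 20: compute 18^(20/q) for q ∈ {2, 5}.
18^10 ≡ 24 (mod 25)  [q = 2: ≢ 1 ✓]
18^4 ≡ 1 (mod 25)  [q = 5: ≡ 1 ✗]
The check at q = 5 fails, so 18 generates a proper subgroup.

No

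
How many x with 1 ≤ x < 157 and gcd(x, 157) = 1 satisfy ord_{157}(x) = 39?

24

φ(157) = 157 − 1 = 156 = 2^2 · 3 · 13.
Since (Z/157Z)^× is cyclic of order 156, the number of elements of order d is φ(d) when d | 156 and 0 otherwise.
39 = 3 · 13 divides 156, and φ(39) = 24.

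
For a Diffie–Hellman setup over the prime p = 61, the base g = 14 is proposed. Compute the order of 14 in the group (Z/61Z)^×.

By Lagrange's theorem, ord_61(14) divides φ(61) = 61 − 1 = 60 = 2^2 · 3 · 5.
Divisors of 60: 1, 2, 3, 4, 5, 6, 10, 12, 15, 20, 30, 60.
Evaluate successive powers at the divisors of 60:
14^1 ≡ 14
14^2 ≡ 13
14^3 ≡ 60
14^4 ≡ 47
14^5 ≡ 48
14^6 ≡ 1
The smallest such exponent is 6, so the order of 14 is 6.

6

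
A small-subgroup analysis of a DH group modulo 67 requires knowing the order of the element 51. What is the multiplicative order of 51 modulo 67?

ord(51) | φ(67) = 67 − 1 = 66 = 2 · 3 · 11.
Divisors of 66: 1, 2, 3, 6, 11, 22, 33, 66.
Check 51^d mod 67 for each divisor in increasing order:
51^1 ≡ 51
51^2 ≡ 55
51^3 ≡ 58
51^6 ≡ 14
51^11 ≡ 38
51^22 ≡ 37
51^33 ≡ 66
51^66 ≡ 1
So ord_67(51) = 66.

66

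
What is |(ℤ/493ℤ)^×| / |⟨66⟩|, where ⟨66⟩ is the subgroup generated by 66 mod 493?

8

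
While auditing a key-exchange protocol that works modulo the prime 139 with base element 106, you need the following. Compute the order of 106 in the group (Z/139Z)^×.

23

Since 106 ∈ (Z/139Z)^×, its order divides φ(139) = 139 − 1 = 138 = 2 · 3 · 23.
Divisors of 138: 1, 2, 3, 6, 23, 46, 69, 138.
Compute 106^d (mod 139) for the divisors d until we hit 1:
106^1 ≡ 106 (mod 139)
106^2 ≡ 116 (mod 139)
106^3 ≡ 64 (mod 139)
106^6 ≡ 65 (mod 139)
106^23 ≡ 1 (mod 139) ✓
So ord_139(106) = 23.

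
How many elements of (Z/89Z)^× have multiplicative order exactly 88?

40

φ(89) = 89 − 1 = 88 = 2^3 · 11.
Since (Z/89Z)^× is cyclic of order 88, the number of elements of order d is φ(d) when d | 88 and 0 otherwise.
88 = 2^3 · 11 divides 88, and φ(88) = 40.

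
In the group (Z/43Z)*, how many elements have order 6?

φ(43) = 43 − 1 = 42 = 2 · 3 · 7.
Since (Z/43Z)^× is cyclic of order 42, the number of elements of order d is φ(d) when d | 42 and 0 otherwise.
6 = 2 · 3 divides 42, and φ(6) = 2.

2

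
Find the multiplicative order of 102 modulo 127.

42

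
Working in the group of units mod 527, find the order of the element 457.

40

ord(457) | φ(527) = φ(17·31) = (17−1)·(31−1) = 16·30 = 480 = 2^5 · 3 · 5.
Divisors of 480: 1, 2, 3, 4, 5, 6, 8, 10, 12, 15, 16, 20, 24, 30, 32, 40, 48, 60, 80, 96, 120, 160, 240, 480.
Check 457^d mod 527 for each divisor in increasing order:
457^1 ≡ 457 (mod 527)
457^2 ≡ 157 (mod 527)
457^3 ≡ 77 (mod 527)
457^4 ≡ 407 (mod 527)
457^5 ≡ 495 (mod 527)
457^6 ≡ 132 (mod 527)
457^8 ≡ 171 (mod 527)
457^10 ≡ 497 (mod 527)
457^12 ≡ 33 (mod 527)
457^15 ≡ 433 (mod 527)
457^16 ≡ 256 (mod 527)
457^20 ≡ 373 (mod 527)
457^24 ≡ 35 (mod 527)
457^30 ≡ 404 (mod 527)
457^32 ≡ 188 (mod 527)
457^40 ≡ 1 (mod 527) ✓
So ord_527(457) = 40.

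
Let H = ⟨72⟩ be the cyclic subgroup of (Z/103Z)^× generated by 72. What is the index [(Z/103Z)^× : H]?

6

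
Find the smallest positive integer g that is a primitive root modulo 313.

10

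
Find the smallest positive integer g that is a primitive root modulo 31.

3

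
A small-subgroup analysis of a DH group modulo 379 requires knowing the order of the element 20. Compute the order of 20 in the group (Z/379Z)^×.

ord(20) | φ(379) = 379 − 1 = 378 = 2 · 3^3 · 7.
Divisors of 378: 1, 2, 3, 6, 7, 9, 14, 18, 21, 27, 42, 54, 63, 126, 189, 378.
Evaluate successive powers at the divisors of 378:
20^1 ≡ 20 (mod 379)
20^2 ≡ 21 (mod 379)
20^3 ≡ 41 (mod 379)
20^6 ≡ 165 (mod 379)
20^7 ≡ 268 (mod 379)
20^9 ≡ 322 (mod 379)
20^14 ≡ 193 (mod 379)
20^18 ≡ 217 (mod 379)
20^21 ≡ 180 (mod 379)
20^27 ≡ 138 (mod 379)
20^42 ≡ 185 (mod 379)
20^54 ≡ 94 (mod 379)
20^63 ≡ 327 (mod 379)
20^126 ≡ 51 (mod 379)
20^189 ≡ 1 (mod 379) ✓
So ord_379(20) = 189.

189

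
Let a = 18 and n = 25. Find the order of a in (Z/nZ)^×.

4

ord(18) | φ(25) = φ(5^2) = 5·(5−1) = 20 = 2^2 · 5.
Divisors of 20: 1, 2, 4, 5, 10, 20.
Test each divisor d:
18^1 ≡ 18
18^2 ≡ 24
18^4 ≡ 1
The smallest such exponent is 4, so the order of 18 is 4.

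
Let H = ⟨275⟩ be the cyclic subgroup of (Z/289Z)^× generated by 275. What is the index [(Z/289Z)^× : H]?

1

By Lagrange's theorem, ord_289(275) divides φ(289) = φ(17^2) = 17·(17−1) = 272 = 2^4 · 17.
Divisors of 272: 1, 2, 4, 8, 16, 17, 34, 68, 136, 272.
Compute 275^d (mod 289) for the divisors d until we hit 1:
275^1 ≡ 275
275^2 ≡ 196
275^4 ≡ 268
275^8 ≡ 152
275^16 ≡ 273
275^17 ≡ 224
275^34 ≡ 179
275^68 ≡ 251
275^136 ≡ 288
275^272 ≡ 1
Thus |⟨275⟩| = ord(275) = 272.
The index is φ(289) / ord(275) = 272 / 272 = 1.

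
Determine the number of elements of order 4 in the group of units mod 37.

φ(37) = 37 − 1 = 36 = 2^2 · 3^2.
Since (Z/37Z)^× is cyclic of order 36, the number of elements of order d is φ(d) when d | 36 and 0 otherwise.
4 = 2^2 divides 36, and φ(4) = 2.

2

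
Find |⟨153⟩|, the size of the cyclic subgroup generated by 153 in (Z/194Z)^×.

96

By Lagrange's theorem, ord_194(153) divides φ(194) = φ(2)·φ(97) = 1·96 = 96 = 2^5 · 3.
Divisors of 96: 1, 2, 3, 4, 6, 8, 12, 16, 24, 32, 48, 96.
Compute 153^d (mod 194) for the divisors d until we hit 1:
153^1 ≡ 153 (mod 194)
153^2 ≡ 129 (mod 194)
153^3 ≡ 143 (mod 194)
153^4 ≡ 151 (mod 194)
153^6 ≡ 79 (mod 194)
153^8 ≡ 103 (mod 194)
153^12 ≡ 33 (mod 194)
153^16 ≡ 133 (mod 194)
153^24 ≡ 119 (mod 194)
153^32 ≡ 35 (mod 194)
153^48 ≡ 193 (mod 194)
153^96 ≡ 1 (mod 194) ✓
The smallest such exponent is 96, so the order of 153 is 96.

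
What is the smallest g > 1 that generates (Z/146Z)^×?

φ(146) = φ(2)·φ(73) = 1·72 = 72 = 2^3 · 3^2.
Test candidates g = 2, 3, … against the prime factors q ∈ {2, 3} of φ(146): g is a generator iff g^(72/q) ≢ 1 for every such q.
g = 2: gcd(2, 146) = 2 > 1, not a unit — skip.
g = 3: 3^36 ≡ 1 — hits 1, so not a primitive root.
g = 4: gcd(4, 146) = 2 > 1, not a unit — skip.
g = 5: 5^36 ≡ 145; 5^24 ≡ 81 — none is 1, so 5 is a primitive root.
So 5 is the smallest generator of (Z/146Z)^×.

5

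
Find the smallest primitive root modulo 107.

φ(107) = 107 − 1 = 106 = 2 · 53.
Test candidates g = 2, 3, … against the prime factors q ∈ {2, 53} of φ(107): g is a generator iff g^(106/q) ≢ 1 for every such q.
g = 2: 2^53 ≡ 106; 2^2 ≡ 4 — none is 1, so 2 is a primitive root.
Hence the least primitive root of 107 is 2.

2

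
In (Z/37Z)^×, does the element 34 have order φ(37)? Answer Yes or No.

φ(37) = 37 − 1 = 36 = 2^2 · 3^2.
It suffices to check that the order of 34 is not a proper divisor of 36: compute 34^(36/q) for q ∈ {2, 3}.
34^18 ≡ 1 (mod 37)  [q = 2: ≡ 1 ✗]
34^12 ≡ 10 (mod 37)  [q = 3: ≢ 1 ✓]
The check at q = 2 fails, so 34 generates a proper subgroup.

No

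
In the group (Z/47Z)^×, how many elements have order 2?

φ(47) = 47 − 1 = 46 = 2 · 23.
Since (Z/47Z)^× is cyclic of order 46, the number of elements of order d is φ(d) when d | 46 and 0 otherwise.
2 | 46, and φ(2) = 2 − 1 = 1.

1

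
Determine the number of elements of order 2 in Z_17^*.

1

φ(17) = 17 − 1 = 16 = 2^4.
In a cyclic group of order 16, there are φ(d) elements of order d for each divisor d of 16, and zero for non-divisors.
2 | 16, and φ(2) = 2 − 1 = 1.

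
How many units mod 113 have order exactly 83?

0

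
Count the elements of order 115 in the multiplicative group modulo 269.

0

φ(269) = 269 − 1 = 268 = 2^2 · 67.
(Z/269Z)^× is cyclic (|G| = 268); a cyclic group of order m has exactly φ(d) elements of each order d | m, and none otherwise.
Since 115 ∤ 268, the count is 0.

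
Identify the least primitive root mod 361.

2

φ(361) = φ(19^2) = 19·(19−1) = 342 = 2 · 3^2 · 19.
g is a primitive root iff g^(342/q) ≢ 1 (mod 361) for each prime q ∈ {2, 3, 19}.
g = 2: 2^171 ≡ 360; 2^114 ≡ 292; 2^18 ≡ 58 — none is 1, so 2 is a primitive root.
Hence the least primitive root of 361 is 2.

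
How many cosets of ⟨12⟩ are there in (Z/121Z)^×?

10

ord(12) | φ(121) = φ(11^2) = 11·(11−1) = 110 = 2 · 5 · 11.
Divisors of 110: 1, 2, 5, 10, 11, 22, 55, 110.
Evaluate successive powers at the divisors of 110:
12^1 ≡ 12 (mod 121)
12^2 ≡ 23 (mod 121)
12^5 ≡ 56 (mod 121)
12^10 ≡ 111 (mod 121)
12^11 ≡ 1 (mod 121) ✓
So ord_121(12) = 11, hence |⟨12⟩| = 11.
Index = |(Z/121Z)^×| / |⟨12⟩| = 110 / 11 = 10.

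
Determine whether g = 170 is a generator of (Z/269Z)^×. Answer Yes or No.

φ(269) = 269 − 1 = 268 = 2^2 · 67.
It suffices to check that the order of 170 is not a proper divisor of 268: compute 170^(268/q) for q ∈ {2, 67}.
170^134 ≡ 1 (mod 269)  [q = 2: ≡ 1 ✗]
170^4 ≡ 239 (mod 269)  [q = 67: ≢ 1 ✓]
170^134 ≡ 1 shows ord(170) | 134, strictly less than φ(269); not a primitive root.

No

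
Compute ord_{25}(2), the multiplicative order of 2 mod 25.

20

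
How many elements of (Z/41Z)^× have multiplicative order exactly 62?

0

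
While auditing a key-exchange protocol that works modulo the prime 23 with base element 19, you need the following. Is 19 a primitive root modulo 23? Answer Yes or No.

φ(23) = 23 − 1 = 22 = 2 · 11.
It suffices to check that the order of 19 is not a proper divisor of 22: compute 19^(22/q) for q ∈ {2, 11}.
19^11 ≡ 22 (mod 23)  [q = 2: ≢ 1 ✓]
19^2 ≡ 16 (mod 23)  [q = 11: ≢ 1 ✓]
Every test exponent gives a nontrivial residue, hence 19 generates the full group.

Yes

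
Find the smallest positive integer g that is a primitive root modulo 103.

5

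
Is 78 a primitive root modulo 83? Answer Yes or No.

φ(83) = 83 − 1 = 82 = 2 · 41.
Test 78^(82/q) mod 83 for each prime factor q of 82:
78^41 ≡ 1 (mod 83)  [q = 2: ≡ 1 ✗]
78^2 ≡ 25 (mod 83)  [q = 41: ≢ 1 ✓]
The check at q = 2 fails, so 78 generates a proper subgroup.

No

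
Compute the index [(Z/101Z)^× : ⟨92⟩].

Since 92 ∈ (Z/101Z)^×, its order divides φ(101) = 101 − 1 = 100 = 2^2 · 5^2.
Divisors of 100: 1, 2, 4, 5, 10, 20, 25, 50, 100.
Evaluate successive powers at the divisors of 100:
92^1 ≡ 92
92^2 ≡ 81
92^4 ≡ 97
92^5 ≡ 36
92^10 ≡ 84
92^20 ≡ 87
92^25 ≡ 1
So ord_101(92) = 25, hence |⟨92⟩| = 25.
The index is φ(101) / ord(92) = 100 / 25 = 4.

4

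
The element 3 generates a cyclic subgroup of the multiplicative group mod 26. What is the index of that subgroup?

4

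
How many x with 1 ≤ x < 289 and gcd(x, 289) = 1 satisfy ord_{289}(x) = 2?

1

φ(289) = φ(17^2) = 17·(17−1) = 272 = 2^4 · 17.
Since (Z/289Z)^× is cyclic of order 272, the number of elements of order d is φ(d) when d | 272 and 0 otherwise.
2 | 272, and φ(2) = 2 − 1 = 1.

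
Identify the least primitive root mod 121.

φ(121) = φ(11^2) = 11·(11−1) = 110 = 2 · 5 · 11.
g is a primitive root iff g^(110/q) ≢ 1 (mod 121) for each prime q ∈ {2, 5, 11}.
g = 2: 2^55 ≡ 120; 2^22 ≡ 81; 2^10 ≡ 56 — none is 1, so 2 is a primitive root.
So 2 is the smallest generator of (Z/121Z)^×.

2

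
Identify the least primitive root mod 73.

5

φ(73) = 73 − 1 = 72 = 2^3 · 3^2.
Test candidates g = 2, 3, … against the prime factors q ∈ {2, 3} of φ(73): g is a generator iff g^(72/q) ≢ 1 for every such q.
g = 2: 2^36 ≡ 1 — hits 1, so not a primitive root.
g = 3: 3^36 ≡ 1 — hits 1, so not a primitive root.
g = 4: 4^36 ≡ 1 — hits 1, so not a primitive root.
g = 5: 5^36 ≡ 72; 5^24 ≡ 8 — none is 1, so 5 is a primitive root.
The smallest primitive root modulo 73 is 5.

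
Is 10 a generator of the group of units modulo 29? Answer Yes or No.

Yes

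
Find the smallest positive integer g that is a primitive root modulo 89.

φ(89) = 89 − 1 = 88 = 2^3 · 11.
Test candidates g = 2, 3, … against the prime factors q ∈ {2, 11} of φ(89): g is a generator iff g^(88/q) ≢ 1 for every such q.
g = 2: 2^44 ≡ 1 — hits 1, so not a primitive root.
g = 3: 3^44 ≡ 88; 3^8 ≡ 64 — none is 1, so 3 is a primitive root.
So 3 is the smallest generator of (Z/89Z)^×.

3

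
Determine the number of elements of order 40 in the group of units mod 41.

16

φ(41) = 41 − 1 = 40 = 2^3 · 5.
Since (Z/41Z)^× is cyclic of order 40, the number of elements of order d is φ(d) when d | 40 and 0 otherwise.
40 = 2^3 · 5 divides 40, and φ(40) = 16.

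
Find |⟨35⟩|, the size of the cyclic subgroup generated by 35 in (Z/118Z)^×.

ord(35) | φ(118) = φ(2)·φ(59) = 1·58 = 58 = 2 · 29.
Divisors of 58: 1, 2, 29, 58.
Compute 35^d (mod 118) for the divisors d until we hit 1:
35^1 ≡ 35 (mod 118)
35^2 ≡ 45 (mod 118)
35^29 ≡ 1 (mod 118) ✓
Hence ord(35) = 29.

29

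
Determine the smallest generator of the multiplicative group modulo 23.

5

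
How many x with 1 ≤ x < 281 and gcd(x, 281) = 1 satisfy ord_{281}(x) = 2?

1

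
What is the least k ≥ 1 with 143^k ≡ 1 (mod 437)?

198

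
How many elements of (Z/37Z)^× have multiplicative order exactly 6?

2

φ(37) = 37 − 1 = 36 = 2^2 · 3^2.
(Z/37Z)^× is cyclic (|G| = 36); a cyclic group of order m has exactly φ(d) elements of each order d | m, and none otherwise.
6 = 2 · 3 divides 36, and φ(6) = 2.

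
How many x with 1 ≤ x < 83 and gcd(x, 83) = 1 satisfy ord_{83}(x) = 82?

φ(83) = 83 − 1 = 82 = 2 · 41.
Since (Z/83Z)^× is cyclic of order 82, the number of elements of order d is φ(d) when d | 82 and 0 otherwise.
82 = 2 · 41 divides 82, and φ(82) = 40.

40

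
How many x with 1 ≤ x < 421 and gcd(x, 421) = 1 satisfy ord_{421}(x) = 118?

φ(421) = 421 − 1 = 420 = 2^2 · 3 · 5 · 7.
Since (Z/421Z)^× is cyclic of order 420, the number of elements of order d is φ(d) when d | 420 and 0 otherwise.
Since 118 ∤ 420, the count is 0.

0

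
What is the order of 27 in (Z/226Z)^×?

By Lagrange's theorem, ord_226(27) divides φ(226) = φ(2)·φ(113) = 1·112 = 112 = 2^4 · 7.
Divisors of 112: 1, 2, 4, 7, 8, 14, 16, 28, 56, 112.
Check 27^d mod 226 for each divisor in increasing order:
27^1 ≡ 27 (mod 226)
27^2 ≡ 51 (mod 226)
27^4 ≡ 115 (mod 226)
27^7 ≡ 155 (mod 226)
27^8 ≡ 117 (mod 226)
27^14 ≡ 69 (mod 226)
27^16 ≡ 129 (mod 226)
27^28 ≡ 15 (mod 226)
27^56 ≡ 225 (mod 226)
27^112 ≡ 1 (mod 226) ✓
Therefore the multiplicative order of 27 modulo 226 is 112.

112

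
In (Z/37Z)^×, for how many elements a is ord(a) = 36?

φ(37) = 37 − 1 = 36 = 2^2 · 3^2.
In a cyclic group of order 36, there are φ(d) elements of order d for each divisor d of 36, and zero for non-divisors.
36 = 2^2 · 3^2 divides 36, and φ(36) = 12.

12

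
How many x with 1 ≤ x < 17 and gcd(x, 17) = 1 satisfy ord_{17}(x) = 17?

φ(17) = 17 − 1 = 16 = 2^4.
In a cyclic group of order 16, there are φ(d) elements of order d for each divisor d of 16, and zero for non-divisors.
Since 17 ∤ 16, the count is 0.

0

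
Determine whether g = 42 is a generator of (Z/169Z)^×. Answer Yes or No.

No

φ(169) = φ(13^2) = 13·(13−1) = 156 = 2^2 · 3 · 13.
42 is a primitive root mod 169 iff 42^(φ(169)/q) ≢ 1 for every prime q | φ(169), i.e. q ∈ {2, 3, 13}.
42^78 ≡ 1 (mod 169)  [q = 2: ≡ 1 ✗]
42^52 ≡ 146 (mod 169)  [q = 3: ≢ 1 ✓]
42^12 ≡ 92 (mod 169)  [q = 13: ≢ 1 ✓]
The check at q = 2 fails, so 42 generates a proper subgroup.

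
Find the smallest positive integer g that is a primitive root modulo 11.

φ(11) = 11 − 1 = 10 = 2 · 5.
Test candidates g = 2, 3, … against the prime factors q ∈ {2, 5} of φ(11): g is a generator iff g^(10/q) ≢ 1 for every such q.
g = 2: 2^5 ≡ 10; 2^2 ≡ 4 — none is 1, so 2 is a primitive root.
So 2 is the smallest generator of (Z/11Z)^×.

2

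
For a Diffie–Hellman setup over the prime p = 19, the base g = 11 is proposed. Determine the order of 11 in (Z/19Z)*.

3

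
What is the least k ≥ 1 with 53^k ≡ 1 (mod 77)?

Since 53 ∈ (Z/77Z)^×, its order divides φ(77) = φ(7·11) = (7−1)·(11−1) = 6·10 = 60 = 2^2 · 3 · 5.
Divisors of 60: 1, 2, 3, 4, 5, 6, 10, 12, 15, 20, 30, 60.
Check 53^d mod 77 for each divisor in increasing order:
53^1 ≡ 53 (mod 77)
53^2 ≡ 37 (mod 77)
53^3 ≡ 36 (mod 77)
53^4 ≡ 60 (mod 77)
53^5 ≡ 23 (mod 77)
53^6 ≡ 64 (mod 77)
53^10 ≡ 67 (mod 77)
53^12 ≡ 15 (mod 77)
53^15 ≡ 1 (mod 77) ✓
Therefore the multiplicative order of 53 modulo 77 is 15.

15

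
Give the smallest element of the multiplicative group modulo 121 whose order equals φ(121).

2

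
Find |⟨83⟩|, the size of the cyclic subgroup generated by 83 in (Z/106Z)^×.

4

By Lagrange's theorem, ord_106(83) divides φ(106) = φ(2)·φ(53) = 1·52 = 52 = 2^2 · 13.
Divisors of 52: 1, 2, 4, 13, 26, 52.
Test each divisor d:
83^1 ≡ 83 (mod 106)
83^2 ≡ 105 (mod 106)
83^4 ≡ 1 (mod 106) ✓
Therefore the multiplicative order of 83 modulo 106 is 4.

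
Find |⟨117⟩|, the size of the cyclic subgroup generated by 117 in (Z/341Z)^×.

30

Since 117 ∈ (Z/341Z)^×, its order divides φ(341) = φ(11·31) = (11−1)·(31−1) = 10·30 = 300 = 2^2 · 3 · 5^2.
Divisors of 300: 1, 2, 3, 4, 5, 6, 10, 12, 15, 20, 25, 30, 50, 60, 75, 100, 150, 300.
Evaluate successive powers at the divisors of 300:
117^1 ≡ 117 (mod 341)
117^2 ≡ 49 (mod 341)
117^3 ≡ 277 (mod 341)
117^4 ≡ 14 (mod 341)
117^5 ≡ 274 (mod 341)
117^6 ≡ 4 (mod 341)
117^10 ≡ 56 (mod 341)
117^12 ≡ 16 (mod 341)
117^15 ≡ 340 (mod 341)
117^20 ≡ 67 (mod 341)
117^25 ≡ 285 (mod 341)
117^30 ≡ 1 (mod 341) ✓
The smallest such exponent is 30, so the order of 117 is 30.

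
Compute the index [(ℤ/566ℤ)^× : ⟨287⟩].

By Lagrange's theorem, ord_566(287) divides φ(566) = φ(2)·φ(283) = 1·282 = 282 = 2 · 3 · 47.
Divisors of 282: 1, 2, 3, 6, 47, 94, 141, 282.
Evaluate successive powers at the divisors of 282:
287^1 ≡ 287 (mod 566)
287^2 ≡ 299 (mod 566)
287^3 ≡ 347 (mod 566)
287^6 ≡ 417 (mod 566)
287^47 ≡ 1 (mod 566) ✓
So ord_566(287) = 47, hence |⟨287⟩| = 47.
Index = |(Z/566Z)^×| / |⟨287⟩| = 282 / 47 = 6.

6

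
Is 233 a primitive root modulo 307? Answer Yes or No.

No

φ(307) = 307 − 1 = 306 = 2 · 3^2 · 17.
An element g generates (Z/307Z)^× iff g^(306/q) ≢ 1 (mod 307) for each prime q ∈ {2, 3, 17}.
233^153 ≡ 1 (mod 307)  [q = 2: ≡ 1 ✗]
233^102 ≡ 289 (mod 307)  [q = 3: ≢ 1 ✓]
233^18 ≡ 280 (mod 307)  [q = 17: ≢ 1 ✓]
233^153 ≡ 1 shows ord(233) | 153, strictly less than φ(307); not a primitive root.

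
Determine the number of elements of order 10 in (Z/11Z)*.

4

φ(11) = 11 − 1 = 10 = 2 · 5.
Since (Z/11Z)^× is cyclic of order 10, the number of elements of order d is φ(d) when d | 10 and 0 otherwise.
10 = 2 · 5 divides 10, and φ(10) = 4.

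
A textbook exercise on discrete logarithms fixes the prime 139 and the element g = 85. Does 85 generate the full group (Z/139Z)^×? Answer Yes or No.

Yes

φ(139) = 139 − 1 = 138 = 2 · 3 · 23.
Test 85^(138/q) mod 139 for each prime factor q of 138:
85^69 ≡ 138 (mod 139)  [q = 2: ≢ 1 ✓]
85^46 ≡ 96 (mod 139)  [q = 3: ≢ 1 ✓]
85^6 ≡ 112 (mod 139)  [q = 23: ≢ 1 ✓]
Every test exponent gives a nontrivial residue, hence 85 generates the full group.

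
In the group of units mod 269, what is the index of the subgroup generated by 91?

By Lagrange's theorem, ord_269(91) divides φ(269) = 269 − 1 = 268 = 2^2 · 67.
Divisors of 268: 1, 2, 4, 67, 134, 268.
Evaluate successive powers at the divisors of 268:
91^1 ≡ 91
91^2 ≡ 211
91^4 ≡ 136
91^67 ≡ 187
91^134 ≡ 268
91^268 ≡ 1
The order of 91 is 268, so the subgroup it generates has 268 elements.
Index = |(Z/269Z)^×| / |⟨91⟩| = 268 / 268 = 1.

1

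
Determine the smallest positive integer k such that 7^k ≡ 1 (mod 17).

16

ord(7) | φ(17) = 17 − 1 = 16 = 2^4.
Divisors of 16: 1, 2, 4, 8, 16.
Evaluate successive powers at the divisors of 16:
7^1 ≡ 7
7^2 ≡ 15
7^4 ≡ 4
7^8 ≡ 16
7^16 ≡ 1
Therefore the multiplicative order of 7 modulo 17 is 16.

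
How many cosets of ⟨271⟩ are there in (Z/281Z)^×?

10

The order of 271 must divide φ(281) = 281 − 1 = 280 = 2^3 · 5 · 7.
Divisors of 280: 1, 2, 4, 5, 7, 8, 10, 14, 20, 28, 35, 40, 56, 70, 140, 280.
Check 271^d mod 281 for each divisor in increasing order:
271^1 ≡ 271
271^2 ≡ 100
271^4 ≡ 165
271^5 ≡ 36
271^7 ≡ 228
271^8 ≡ 249
271^10 ≡ 172
271^14 ≡ 280
271^20 ≡ 79
271^28 ≡ 1
Thus |⟨271⟩| = ord(271) = 28.
The index is φ(281) / ord(271) = 280 / 28 = 10.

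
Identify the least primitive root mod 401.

φ(401) = 401 − 1 = 400 = 2^4 · 5^2.
Test candidates g = 2, 3, … against the prime factors q ∈ {2, 5} of φ(401): g is a generator iff g^(400/q) ≢ 1 for every such q.
g = 2: 2^200 ≡ 1 — hits 1, so not a primitive root.
g = 3: 3^200 ≡ 400; 3^80 ≡ 72 — none is 1, so 3 is a primitive root.
Hence the least primitive root of 401 is 3.

3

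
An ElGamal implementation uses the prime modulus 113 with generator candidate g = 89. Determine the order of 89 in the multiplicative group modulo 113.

112

By Lagrange's theorem, ord_113(89) divides φ(113) = 113 − 1 = 112 = 2^4 · 7.
Divisors of 112: 1, 2, 4, 7, 8, 14, 16, 28, 56, 112.
Check 89^d mod 113 for each divisor in increasing order:
89^1 ≡ 89 (mod 113)
89^2 ≡ 11 (mod 113)
89^4 ≡ 8 (mod 113)
89^7 ≡ 35 (mod 113)
89^8 ≡ 64 (mod 113)
89^14 ≡ 95 (mod 113)
89^16 ≡ 28 (mod 113)
89^28 ≡ 98 (mod 113)
89^56 ≡ 112 (mod 113)
89^112 ≡ 1 (mod 113) ✓
So ord_113(89) = 112.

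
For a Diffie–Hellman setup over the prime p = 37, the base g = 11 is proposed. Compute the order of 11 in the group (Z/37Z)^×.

6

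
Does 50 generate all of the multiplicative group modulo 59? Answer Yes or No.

φ(59) = 59 − 1 = 58 = 2 · 29.
Test 50^(58/q) mod 59 for each prime factor q of 58:
50^29 ≡ 58 (mod 59)  [q = 2: ≢ 1 ✓]
50^2 ≡ 22 (mod 59)  [q = 29: ≢ 1 ✓]
Every test exponent gives a nontrivial residue, hence 50 generates the full group.

Yes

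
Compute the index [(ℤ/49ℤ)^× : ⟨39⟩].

The order of 39 must divide φ(49) = φ(7^2) = 7·(7−1) = 42 = 2 · 3 · 7.
Divisors of 42: 1, 2, 3, 6, 7, 14, 21, 42.
Test each divisor d:
39^1 ≡ 39 (mod 49)
39^2 ≡ 2 (mod 49)
39^3 ≡ 29 (mod 49)
39^6 ≡ 8 (mod 49)
39^7 ≡ 18 (mod 49)
39^14 ≡ 30 (mod 49)
39^21 ≡ 1 (mod 49) ✓
Thus |⟨39⟩| = ord(39) = 21.
The index is φ(49) / ord(39) = 42 / 21 = 2.

2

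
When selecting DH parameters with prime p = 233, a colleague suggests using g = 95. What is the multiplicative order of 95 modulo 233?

Since 95 ∈ (Z/233Z)^×, its order divides φ(233) = 233 − 1 = 232 = 2^3 · 29.
Divisors of 232: 1, 2, 4, 8, 29, 58, 116, 232.
Compute 95^d (mod 233) for the divisors d until we hit 1:
95^1 ≡ 95 (mod 233)
95^2 ≡ 171 (mod 233)
95^4 ≡ 116 (mod 233)
95^8 ≡ 175 (mod 233)
95^29 ≡ 12 (mod 233)
95^58 ≡ 144 (mod 233)
95^116 ≡ 232 (mod 233)
95^232 ≡ 1 (mod 233) ✓
So ord_233(95) = 232.

232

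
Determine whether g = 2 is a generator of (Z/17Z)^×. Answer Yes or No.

No

φ(17) = 17 − 1 = 16 = 2^4.
An element g generates (Z/17Z)^× iff g^(16/q) ≢ 1 (mod 17) for each prime q ∈ {2}.
2^8 ≡ 1 (mod 17)  [q = 2: ≡ 1 ✗]
2^8 ≡ 1 shows ord(2) | 8, strictly less than φ(17); not a primitive root.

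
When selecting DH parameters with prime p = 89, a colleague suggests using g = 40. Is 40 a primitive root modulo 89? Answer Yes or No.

φ(89) = 89 − 1 = 88 = 2^3 · 11.
Test 40^(88/q) mod 89 for each prime factor q of 88:
40^44 ≡ 1 (mod 89)  [q = 2: ≡ 1 ✗]
40^8 ≡ 16 (mod 89)  [q = 11: ≢ 1 ✓]
40^44 ≡ 1 shows ord(40) | 44, strictly less than φ(89); not a primitive root.

No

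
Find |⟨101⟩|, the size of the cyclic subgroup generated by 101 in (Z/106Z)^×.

ord(101) | φ(106) = φ(2)·φ(53) = 1·52 = 52 = 2^2 · 13.
Divisors of 52: 1, 2, 4, 13, 26, 52.
Evaluate successive powers at the divisors of 52:
101^1 ≡ 101
101^2 ≡ 25
101^4 ≡ 95
101^13 ≡ 83
101^26 ≡ 105
101^52 ≡ 1
Therefore the multiplicative order of 101 modulo 106 is 52.

52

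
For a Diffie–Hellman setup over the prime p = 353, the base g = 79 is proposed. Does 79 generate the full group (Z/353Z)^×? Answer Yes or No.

Yes

φ(353) = 353 − 1 = 352 = 2^5 · 11.
79 is a primitive root mod 353 iff 79^(φ(353)/q) ≢ 1 for every prime q | φ(353), i.e. q ∈ {2, 11}.
79^176 ≡ 352 (mod 353)  [q = 2: ≢ 1 ✓]
79^32 ≡ 58 (mod 353)  [q = 11: ≢ 1 ✓]
None equal 1, so ord_353(79) = 352: 79 is a primitive root.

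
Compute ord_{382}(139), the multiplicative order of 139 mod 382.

38

The order of 139 must divide φ(382) = φ(2)·φ(191) = 1·190 = 190 = 2 · 5 · 19.
Divisors of 190: 1, 2, 5, 10, 19, 38, 95, 190.
Compute 139^d (mod 382) for the divisors d until we hit 1:
139^1 ≡ 139
139^2 ≡ 221
139^5 ≡ 377
139^10 ≡ 25
139^19 ≡ 381
139^38 ≡ 1
Therefore the multiplicative order of 139 modulo 382 is 38.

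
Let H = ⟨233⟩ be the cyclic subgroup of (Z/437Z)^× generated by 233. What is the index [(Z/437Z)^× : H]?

ord(233) | φ(437) = φ(19·23) = (19−1)·(23−1) = 18·22 = 396 = 2^2 · 3^2 · 11.
Divisors of 396: 1, 2, 3, 4, 6, 9, 11, 12, 18, 22, 33, 36, 44, 66, 99, 132, 198, 396.
Check 233^d mod 437 for each divisor in increasing order:
233^1 ≡ 233 (mod 437)
233^2 ≡ 101 (mod 437)
233^3 ≡ 372 (mod 437)
233^4 ≡ 150 (mod 437)
233^6 ≡ 292 (mod 437)
233^9 ≡ 248 (mod 437)
233^11 ≡ 139 (mod 437)
233^12 ≡ 49 (mod 437)
233^18 ≡ 324 (mod 437)
233^22 ≡ 93 (mod 437)
233^33 ≡ 254 (mod 437)
233^36 ≡ 96 (mod 437)
233^44 ≡ 346 (mod 437)
233^66 ≡ 277 (mod 437)
233^99 ≡ 1 (mod 437) ✓
So ord_437(233) = 99, hence |⟨233⟩| = 99.
Index = |(Z/437Z)^×| / |⟨233⟩| = 396 / 99 = 4.

4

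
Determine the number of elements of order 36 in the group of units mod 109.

φ(109) = 109 − 1 = 108 = 2^2 · 3^3.
In a cyclic group of order 108, there are φ(d) elements of order d for each divisor d of 108, and zero for non-divisors.
36 = 2^2 · 3^2 divides 108, and φ(36) = 12.

12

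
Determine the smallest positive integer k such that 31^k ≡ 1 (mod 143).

The order of 31 must divide φ(143) = φ(11·13) = (11−1)·(13−1) = 10·12 = 120 = 2^3 · 3 · 5.
Divisors of 120: 1, 2, 3, 4, 5, 6, 8, 10, 12, 15, 20, 24, 30, 40, 60, 120.
Evaluate successive powers at the divisors of 120:
31^1 ≡ 31 (mod 143)
31^2 ≡ 103 (mod 143)
31^3 ≡ 47 (mod 143)
31^4 ≡ 27 (mod 143)
31^5 ≡ 122 (mod 143)
31^6 ≡ 64 (mod 143)
31^8 ≡ 14 (mod 143)
31^10 ≡ 12 (mod 143)
31^12 ≡ 92 (mod 143)
31^15 ≡ 34 (mod 143)
31^20 ≡ 1 (mod 143) ✓
Therefore the multiplicative order of 31 modulo 143 is 20.

20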